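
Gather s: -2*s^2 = -2*s^2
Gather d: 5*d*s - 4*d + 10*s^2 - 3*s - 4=d*(5*s - 4) + 10*s^2 - 3*s - 4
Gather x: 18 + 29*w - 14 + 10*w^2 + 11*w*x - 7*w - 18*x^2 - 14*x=10*w^2 + 22*w - 18*x^2 + x*(11*w - 14) + 4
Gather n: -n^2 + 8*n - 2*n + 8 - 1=-n^2 + 6*n + 7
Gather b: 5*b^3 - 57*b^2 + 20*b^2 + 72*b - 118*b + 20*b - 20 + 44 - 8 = 5*b^3 - 37*b^2 - 26*b + 16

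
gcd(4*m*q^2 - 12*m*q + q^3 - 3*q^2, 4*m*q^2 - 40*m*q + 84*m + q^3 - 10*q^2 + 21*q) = 4*m*q - 12*m + q^2 - 3*q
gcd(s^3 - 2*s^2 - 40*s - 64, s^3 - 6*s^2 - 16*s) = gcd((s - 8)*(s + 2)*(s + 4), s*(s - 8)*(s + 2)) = s^2 - 6*s - 16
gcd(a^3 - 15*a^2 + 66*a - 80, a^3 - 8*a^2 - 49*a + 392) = a - 8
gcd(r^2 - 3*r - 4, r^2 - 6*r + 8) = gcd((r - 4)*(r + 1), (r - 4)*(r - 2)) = r - 4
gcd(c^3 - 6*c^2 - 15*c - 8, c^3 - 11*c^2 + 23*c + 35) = c + 1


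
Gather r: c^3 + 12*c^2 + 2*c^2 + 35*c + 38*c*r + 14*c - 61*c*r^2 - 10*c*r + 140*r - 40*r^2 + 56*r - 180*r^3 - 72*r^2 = c^3 + 14*c^2 + 49*c - 180*r^3 + r^2*(-61*c - 112) + r*(28*c + 196)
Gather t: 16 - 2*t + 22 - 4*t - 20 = 18 - 6*t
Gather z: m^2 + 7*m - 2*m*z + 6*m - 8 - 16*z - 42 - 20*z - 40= m^2 + 13*m + z*(-2*m - 36) - 90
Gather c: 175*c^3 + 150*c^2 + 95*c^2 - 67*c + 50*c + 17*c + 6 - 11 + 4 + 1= 175*c^3 + 245*c^2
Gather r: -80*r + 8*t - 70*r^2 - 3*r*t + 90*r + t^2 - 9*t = -70*r^2 + r*(10 - 3*t) + t^2 - t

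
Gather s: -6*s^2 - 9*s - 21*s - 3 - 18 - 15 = -6*s^2 - 30*s - 36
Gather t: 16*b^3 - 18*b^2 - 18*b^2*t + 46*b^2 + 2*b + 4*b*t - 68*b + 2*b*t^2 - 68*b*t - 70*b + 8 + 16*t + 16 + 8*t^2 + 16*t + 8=16*b^3 + 28*b^2 - 136*b + t^2*(2*b + 8) + t*(-18*b^2 - 64*b + 32) + 32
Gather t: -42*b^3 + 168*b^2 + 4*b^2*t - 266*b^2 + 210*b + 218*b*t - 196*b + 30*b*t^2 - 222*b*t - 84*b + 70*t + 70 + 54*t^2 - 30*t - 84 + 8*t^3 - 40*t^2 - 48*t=-42*b^3 - 98*b^2 - 70*b + 8*t^3 + t^2*(30*b + 14) + t*(4*b^2 - 4*b - 8) - 14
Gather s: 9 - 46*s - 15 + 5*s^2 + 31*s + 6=5*s^2 - 15*s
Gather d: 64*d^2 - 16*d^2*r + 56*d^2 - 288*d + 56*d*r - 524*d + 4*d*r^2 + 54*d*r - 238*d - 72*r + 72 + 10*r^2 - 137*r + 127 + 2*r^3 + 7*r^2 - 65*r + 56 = d^2*(120 - 16*r) + d*(4*r^2 + 110*r - 1050) + 2*r^3 + 17*r^2 - 274*r + 255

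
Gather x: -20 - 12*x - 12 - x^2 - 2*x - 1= -x^2 - 14*x - 33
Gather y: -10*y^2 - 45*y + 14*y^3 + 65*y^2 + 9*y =14*y^3 + 55*y^2 - 36*y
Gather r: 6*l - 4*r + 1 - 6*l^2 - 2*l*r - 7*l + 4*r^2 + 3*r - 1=-6*l^2 - l + 4*r^2 + r*(-2*l - 1)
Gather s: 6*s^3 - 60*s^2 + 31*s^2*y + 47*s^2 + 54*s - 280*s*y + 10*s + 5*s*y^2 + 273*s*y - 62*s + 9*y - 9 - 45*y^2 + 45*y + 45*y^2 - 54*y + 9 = 6*s^3 + s^2*(31*y - 13) + s*(5*y^2 - 7*y + 2)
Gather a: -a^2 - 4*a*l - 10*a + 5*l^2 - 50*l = -a^2 + a*(-4*l - 10) + 5*l^2 - 50*l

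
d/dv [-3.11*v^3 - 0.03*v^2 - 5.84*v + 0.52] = -9.33*v^2 - 0.06*v - 5.84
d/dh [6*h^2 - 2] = 12*h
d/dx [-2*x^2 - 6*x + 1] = -4*x - 6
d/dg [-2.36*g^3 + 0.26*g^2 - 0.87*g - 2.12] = -7.08*g^2 + 0.52*g - 0.87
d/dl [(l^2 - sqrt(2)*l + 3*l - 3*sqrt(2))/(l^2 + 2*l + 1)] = (-l + sqrt(2)*l + 3 + 5*sqrt(2))/(l^3 + 3*l^2 + 3*l + 1)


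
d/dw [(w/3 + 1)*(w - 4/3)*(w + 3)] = (w + 3)*(9*w + 1)/9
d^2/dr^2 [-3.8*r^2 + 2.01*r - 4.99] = -7.60000000000000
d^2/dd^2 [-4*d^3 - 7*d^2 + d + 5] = -24*d - 14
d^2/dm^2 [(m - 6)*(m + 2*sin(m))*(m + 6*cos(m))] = -2*m^2*sin(m) - 6*m^2*cos(m) - 12*m*sin(m) - 24*m*sin(2*m) + 44*m*cos(m) + 6*m + 76*sin(m) + 144*sin(2*m) - 12*cos(m) + 24*cos(2*m) - 12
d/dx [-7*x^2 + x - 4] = 1 - 14*x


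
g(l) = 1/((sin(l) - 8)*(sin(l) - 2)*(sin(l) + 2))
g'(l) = -cos(l)/((sin(l) - 8)*(sin(l) - 2)*(sin(l) + 2)^2) - cos(l)/((sin(l) - 8)*(sin(l) - 2)^2*(sin(l) + 2)) - cos(l)/((sin(l) - 8)^2*(sin(l) - 2)*(sin(l) + 2))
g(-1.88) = 0.04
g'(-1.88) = 0.01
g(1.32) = 0.05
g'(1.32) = 0.01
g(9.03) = 0.03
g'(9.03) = -0.01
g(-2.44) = 0.03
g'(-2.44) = 0.01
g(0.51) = 0.04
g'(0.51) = 0.01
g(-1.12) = 0.04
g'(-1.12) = -0.01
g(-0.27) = 0.03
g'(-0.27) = -0.00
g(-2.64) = 0.03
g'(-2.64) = 0.00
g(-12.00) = 0.04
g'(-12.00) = 0.01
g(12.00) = 0.03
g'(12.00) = 0.00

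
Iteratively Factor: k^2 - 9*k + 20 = (k - 5)*(k - 4)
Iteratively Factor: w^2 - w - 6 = (w - 3)*(w + 2)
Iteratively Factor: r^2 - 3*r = (r)*(r - 3)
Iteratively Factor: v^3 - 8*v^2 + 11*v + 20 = (v - 4)*(v^2 - 4*v - 5) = (v - 4)*(v + 1)*(v - 5)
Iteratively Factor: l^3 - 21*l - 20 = (l + 4)*(l^2 - 4*l - 5) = (l - 5)*(l + 4)*(l + 1)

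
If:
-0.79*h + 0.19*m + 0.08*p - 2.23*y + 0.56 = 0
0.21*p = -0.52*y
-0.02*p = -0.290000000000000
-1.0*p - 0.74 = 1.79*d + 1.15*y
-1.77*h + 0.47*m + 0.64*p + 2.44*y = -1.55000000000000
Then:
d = -4.75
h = 217.22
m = 825.42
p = 14.50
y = -5.86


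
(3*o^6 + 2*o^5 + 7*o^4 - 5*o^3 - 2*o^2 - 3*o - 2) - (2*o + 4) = 3*o^6 + 2*o^5 + 7*o^4 - 5*o^3 - 2*o^2 - 5*o - 6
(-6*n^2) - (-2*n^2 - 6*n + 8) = -4*n^2 + 6*n - 8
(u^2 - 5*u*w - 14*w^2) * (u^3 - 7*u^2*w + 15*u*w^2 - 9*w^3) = u^5 - 12*u^4*w + 36*u^3*w^2 + 14*u^2*w^3 - 165*u*w^4 + 126*w^5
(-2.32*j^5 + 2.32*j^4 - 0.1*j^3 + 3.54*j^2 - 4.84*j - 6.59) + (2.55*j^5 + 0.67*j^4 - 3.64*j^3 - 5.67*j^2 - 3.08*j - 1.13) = 0.23*j^5 + 2.99*j^4 - 3.74*j^3 - 2.13*j^2 - 7.92*j - 7.72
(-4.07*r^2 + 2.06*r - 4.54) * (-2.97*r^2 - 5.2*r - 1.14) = 12.0879*r^4 + 15.0458*r^3 + 7.4116*r^2 + 21.2596*r + 5.1756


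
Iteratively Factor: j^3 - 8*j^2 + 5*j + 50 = (j + 2)*(j^2 - 10*j + 25) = (j - 5)*(j + 2)*(j - 5)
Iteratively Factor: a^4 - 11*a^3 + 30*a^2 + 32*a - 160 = (a - 4)*(a^3 - 7*a^2 + 2*a + 40) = (a - 4)^2*(a^2 - 3*a - 10) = (a - 5)*(a - 4)^2*(a + 2)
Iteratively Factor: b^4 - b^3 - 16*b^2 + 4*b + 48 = (b + 2)*(b^3 - 3*b^2 - 10*b + 24) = (b - 2)*(b + 2)*(b^2 - b - 12) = (b - 2)*(b + 2)*(b + 3)*(b - 4)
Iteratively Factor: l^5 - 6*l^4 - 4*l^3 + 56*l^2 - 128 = (l - 2)*(l^4 - 4*l^3 - 12*l^2 + 32*l + 64) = (l - 4)*(l - 2)*(l^3 - 12*l - 16) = (l - 4)*(l - 2)*(l + 2)*(l^2 - 2*l - 8) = (l - 4)^2*(l - 2)*(l + 2)*(l + 2)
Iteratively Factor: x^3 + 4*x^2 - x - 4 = (x + 1)*(x^2 + 3*x - 4) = (x - 1)*(x + 1)*(x + 4)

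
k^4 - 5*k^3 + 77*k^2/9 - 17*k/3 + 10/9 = (k - 2)*(k - 5/3)*(k - 1)*(k - 1/3)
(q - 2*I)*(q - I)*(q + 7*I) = q^3 + 4*I*q^2 + 19*q - 14*I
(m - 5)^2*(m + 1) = m^3 - 9*m^2 + 15*m + 25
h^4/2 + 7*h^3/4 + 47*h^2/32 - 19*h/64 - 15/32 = (h/2 + 1)*(h - 1/2)*(h + 3/4)*(h + 5/4)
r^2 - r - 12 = (r - 4)*(r + 3)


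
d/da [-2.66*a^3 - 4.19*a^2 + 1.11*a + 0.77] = -7.98*a^2 - 8.38*a + 1.11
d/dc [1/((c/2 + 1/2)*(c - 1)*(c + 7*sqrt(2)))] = 2*(-(c - 1)*(c + 1) - (c - 1)*(c + 7*sqrt(2)) - (c + 1)*(c + 7*sqrt(2)))/((c - 1)^2*(c + 1)^2*(c + 7*sqrt(2))^2)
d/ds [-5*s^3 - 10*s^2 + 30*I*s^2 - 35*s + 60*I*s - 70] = -15*s^2 - s*(20 - 60*I) - 35 + 60*I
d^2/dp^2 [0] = 0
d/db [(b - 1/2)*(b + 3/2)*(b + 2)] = 3*b^2 + 6*b + 5/4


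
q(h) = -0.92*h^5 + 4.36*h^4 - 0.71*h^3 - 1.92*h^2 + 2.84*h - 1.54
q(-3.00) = 568.55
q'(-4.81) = -4431.06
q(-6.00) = 12870.14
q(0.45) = -0.55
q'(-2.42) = -405.28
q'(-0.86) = -9.04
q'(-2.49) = -446.88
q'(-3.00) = -848.29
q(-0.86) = -2.13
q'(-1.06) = -22.06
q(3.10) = 106.93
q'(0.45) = 2.08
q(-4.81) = 4721.92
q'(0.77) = 4.97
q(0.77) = 0.47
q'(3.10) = 65.20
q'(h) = -4.6*h^4 + 17.44*h^3 - 2.13*h^2 - 3.84*h + 2.84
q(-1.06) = 0.87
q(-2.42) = 216.30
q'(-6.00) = -9779.44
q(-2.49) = 246.11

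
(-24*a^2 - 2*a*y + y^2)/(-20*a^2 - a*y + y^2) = (-6*a + y)/(-5*a + y)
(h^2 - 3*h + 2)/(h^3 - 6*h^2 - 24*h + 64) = (h - 1)/(h^2 - 4*h - 32)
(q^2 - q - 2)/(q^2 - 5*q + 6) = (q + 1)/(q - 3)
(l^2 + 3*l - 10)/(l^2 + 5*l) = (l - 2)/l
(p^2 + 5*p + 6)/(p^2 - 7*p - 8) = (p^2 + 5*p + 6)/(p^2 - 7*p - 8)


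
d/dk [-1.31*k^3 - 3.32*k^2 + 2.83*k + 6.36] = -3.93*k^2 - 6.64*k + 2.83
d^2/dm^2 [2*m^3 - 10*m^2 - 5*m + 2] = 12*m - 20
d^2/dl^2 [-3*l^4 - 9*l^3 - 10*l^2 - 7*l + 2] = -36*l^2 - 54*l - 20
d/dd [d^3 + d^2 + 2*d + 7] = 3*d^2 + 2*d + 2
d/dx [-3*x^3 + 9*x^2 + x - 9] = -9*x^2 + 18*x + 1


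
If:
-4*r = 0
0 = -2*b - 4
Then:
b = -2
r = 0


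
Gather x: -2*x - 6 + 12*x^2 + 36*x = 12*x^2 + 34*x - 6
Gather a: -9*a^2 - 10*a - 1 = -9*a^2 - 10*a - 1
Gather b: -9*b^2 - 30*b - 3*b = -9*b^2 - 33*b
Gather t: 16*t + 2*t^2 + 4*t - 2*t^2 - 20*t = 0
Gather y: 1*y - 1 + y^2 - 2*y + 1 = y^2 - y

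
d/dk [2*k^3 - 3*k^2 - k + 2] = 6*k^2 - 6*k - 1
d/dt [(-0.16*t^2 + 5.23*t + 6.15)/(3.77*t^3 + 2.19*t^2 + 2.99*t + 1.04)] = (0.6032*t^4 - 39.4342*t^3 - 81.4886*t^2 - 27.2698*t - 12.9493)/(14.2129*t^6 + 16.5126*t^5 + 27.3407*t^4 + 20.9378*t^3 + 13.4953*t^2 + 6.2192*t + 1.0816)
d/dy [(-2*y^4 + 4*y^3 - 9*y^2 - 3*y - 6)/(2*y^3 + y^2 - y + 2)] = 4*(-y^6 - y^5 + 7*y^4 - 3*y^3 + 18*y^2 - 6*y - 3)/(4*y^6 + 4*y^5 - 3*y^4 + 6*y^3 + 5*y^2 - 4*y + 4)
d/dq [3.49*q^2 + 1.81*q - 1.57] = 6.98*q + 1.81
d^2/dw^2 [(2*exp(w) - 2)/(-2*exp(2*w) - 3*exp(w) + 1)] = (-8*exp(4*w) + 44*exp(3*w) + 12*exp(2*w) + 28*exp(w) + 4)*exp(w)/(8*exp(6*w) + 36*exp(5*w) + 42*exp(4*w) - 9*exp(3*w) - 21*exp(2*w) + 9*exp(w) - 1)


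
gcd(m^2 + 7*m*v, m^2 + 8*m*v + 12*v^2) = 1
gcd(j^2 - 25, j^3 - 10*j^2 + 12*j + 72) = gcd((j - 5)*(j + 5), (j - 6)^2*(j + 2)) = 1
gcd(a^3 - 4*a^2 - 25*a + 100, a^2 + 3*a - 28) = a - 4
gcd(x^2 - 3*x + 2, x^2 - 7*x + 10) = x - 2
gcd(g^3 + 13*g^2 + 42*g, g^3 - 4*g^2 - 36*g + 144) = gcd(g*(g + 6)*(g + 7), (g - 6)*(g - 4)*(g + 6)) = g + 6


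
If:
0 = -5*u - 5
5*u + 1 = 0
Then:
No Solution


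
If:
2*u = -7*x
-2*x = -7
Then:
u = -49/4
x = 7/2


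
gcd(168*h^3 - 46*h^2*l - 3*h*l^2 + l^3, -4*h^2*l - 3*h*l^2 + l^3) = 4*h - l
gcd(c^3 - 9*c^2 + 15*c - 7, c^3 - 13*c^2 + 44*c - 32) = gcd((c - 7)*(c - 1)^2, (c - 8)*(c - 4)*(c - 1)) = c - 1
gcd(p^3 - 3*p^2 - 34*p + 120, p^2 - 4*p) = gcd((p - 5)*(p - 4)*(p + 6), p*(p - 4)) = p - 4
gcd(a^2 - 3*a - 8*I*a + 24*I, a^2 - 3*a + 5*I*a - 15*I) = a - 3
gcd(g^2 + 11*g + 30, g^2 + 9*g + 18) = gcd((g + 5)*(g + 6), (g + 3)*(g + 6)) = g + 6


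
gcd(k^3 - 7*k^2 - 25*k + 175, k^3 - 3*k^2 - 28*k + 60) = k + 5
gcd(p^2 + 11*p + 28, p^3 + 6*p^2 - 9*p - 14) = p + 7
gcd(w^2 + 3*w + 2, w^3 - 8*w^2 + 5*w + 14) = w + 1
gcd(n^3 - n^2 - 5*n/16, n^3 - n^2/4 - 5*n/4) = n^2 - 5*n/4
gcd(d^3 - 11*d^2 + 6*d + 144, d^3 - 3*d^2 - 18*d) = d^2 - 3*d - 18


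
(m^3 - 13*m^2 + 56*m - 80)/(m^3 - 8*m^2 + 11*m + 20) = (m - 4)/(m + 1)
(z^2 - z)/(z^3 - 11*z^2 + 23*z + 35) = z*(z - 1)/(z^3 - 11*z^2 + 23*z + 35)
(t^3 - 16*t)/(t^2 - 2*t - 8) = t*(t + 4)/(t + 2)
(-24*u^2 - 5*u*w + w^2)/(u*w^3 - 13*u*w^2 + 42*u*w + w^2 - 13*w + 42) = (-24*u^2 - 5*u*w + w^2)/(u*w^3 - 13*u*w^2 + 42*u*w + w^2 - 13*w + 42)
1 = 1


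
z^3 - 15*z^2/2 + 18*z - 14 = (z - 7/2)*(z - 2)^2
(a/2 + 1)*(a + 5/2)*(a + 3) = a^3/2 + 15*a^2/4 + 37*a/4 + 15/2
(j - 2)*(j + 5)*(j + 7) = j^3 + 10*j^2 + 11*j - 70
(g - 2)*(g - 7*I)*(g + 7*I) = g^3 - 2*g^2 + 49*g - 98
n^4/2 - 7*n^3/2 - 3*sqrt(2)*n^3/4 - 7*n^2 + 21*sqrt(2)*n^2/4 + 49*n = n*(n/2 + sqrt(2))*(n - 7)*(n - 7*sqrt(2)/2)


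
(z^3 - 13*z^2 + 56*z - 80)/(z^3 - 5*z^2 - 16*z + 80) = (z - 4)/(z + 4)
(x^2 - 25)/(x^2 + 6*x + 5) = (x - 5)/(x + 1)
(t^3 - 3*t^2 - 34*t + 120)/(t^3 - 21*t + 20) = (t^2 + t - 30)/(t^2 + 4*t - 5)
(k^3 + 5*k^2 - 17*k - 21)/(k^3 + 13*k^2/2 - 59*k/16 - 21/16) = 16*(k^2 - 2*k - 3)/(16*k^2 - 8*k - 3)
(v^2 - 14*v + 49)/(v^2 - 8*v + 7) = (v - 7)/(v - 1)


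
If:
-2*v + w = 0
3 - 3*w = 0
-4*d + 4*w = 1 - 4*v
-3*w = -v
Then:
No Solution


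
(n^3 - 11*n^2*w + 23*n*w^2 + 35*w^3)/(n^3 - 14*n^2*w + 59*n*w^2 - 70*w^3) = (-n - w)/(-n + 2*w)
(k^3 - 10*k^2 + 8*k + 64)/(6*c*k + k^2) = (k^3 - 10*k^2 + 8*k + 64)/(k*(6*c + k))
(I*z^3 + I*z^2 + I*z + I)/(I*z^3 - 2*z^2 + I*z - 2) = (z + 1)/(z + 2*I)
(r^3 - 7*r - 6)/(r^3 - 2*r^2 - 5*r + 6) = (r + 1)/(r - 1)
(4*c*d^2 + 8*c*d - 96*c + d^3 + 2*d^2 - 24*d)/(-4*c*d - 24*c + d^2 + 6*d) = (-4*c*d + 16*c - d^2 + 4*d)/(4*c - d)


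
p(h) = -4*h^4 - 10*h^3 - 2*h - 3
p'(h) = -16*h^3 - 30*h^2 - 2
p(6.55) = -10188.71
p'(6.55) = -5785.26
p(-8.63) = -15745.62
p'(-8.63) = 8047.46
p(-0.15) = -2.67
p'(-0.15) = -2.62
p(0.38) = -4.39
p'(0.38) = -7.21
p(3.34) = -880.07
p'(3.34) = -932.82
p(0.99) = -18.53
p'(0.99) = -46.93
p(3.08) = -661.31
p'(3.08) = -754.08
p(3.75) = -1328.86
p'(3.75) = -1267.62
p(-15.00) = -168723.00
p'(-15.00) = 47248.00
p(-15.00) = -168723.00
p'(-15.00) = 47248.00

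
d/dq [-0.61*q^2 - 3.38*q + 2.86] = -1.22*q - 3.38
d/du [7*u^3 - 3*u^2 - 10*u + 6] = 21*u^2 - 6*u - 10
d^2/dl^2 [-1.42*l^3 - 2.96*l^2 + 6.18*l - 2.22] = -8.52*l - 5.92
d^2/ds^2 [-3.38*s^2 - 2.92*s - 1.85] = -6.76000000000000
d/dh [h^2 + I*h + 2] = 2*h + I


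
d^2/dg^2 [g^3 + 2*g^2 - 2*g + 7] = 6*g + 4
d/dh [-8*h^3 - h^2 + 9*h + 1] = -24*h^2 - 2*h + 9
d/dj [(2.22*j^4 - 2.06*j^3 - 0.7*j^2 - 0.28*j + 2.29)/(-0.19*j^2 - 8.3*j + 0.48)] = (-0.8436*j^5 - 54.8866*j^4 + 38.4584*j^3 + 2.7904*j^2 + 0.1982*j + 18.8726)/(0.0361*j^4 + 3.154*j^3 + 68.7076*j^2 - 7.968*j + 0.2304)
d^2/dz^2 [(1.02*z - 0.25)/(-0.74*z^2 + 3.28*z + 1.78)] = ((1.02*z - 0.25)*(1.48*z - 3.28)*(2.96*z - 6.56) + (4.5288*z - 7.0612)*(-0.74*z^2 + 3.28*z + 1.78))/(-0.74*z^2 + 3.28*z + 1.78)^3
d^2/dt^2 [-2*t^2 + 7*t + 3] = -4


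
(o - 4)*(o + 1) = o^2 - 3*o - 4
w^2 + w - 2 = (w - 1)*(w + 2)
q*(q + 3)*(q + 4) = q^3 + 7*q^2 + 12*q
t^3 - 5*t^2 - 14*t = t*(t - 7)*(t + 2)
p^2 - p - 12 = (p - 4)*(p + 3)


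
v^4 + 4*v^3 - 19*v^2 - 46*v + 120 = (v - 3)*(v - 2)*(v + 4)*(v + 5)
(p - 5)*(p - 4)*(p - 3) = p^3 - 12*p^2 + 47*p - 60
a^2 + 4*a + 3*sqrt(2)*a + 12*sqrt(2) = (a + 4)*(a + 3*sqrt(2))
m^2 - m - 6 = (m - 3)*(m + 2)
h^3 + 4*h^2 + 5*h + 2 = (h + 1)^2*(h + 2)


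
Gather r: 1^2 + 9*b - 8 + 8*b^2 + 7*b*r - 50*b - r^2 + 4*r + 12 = 8*b^2 - 41*b - r^2 + r*(7*b + 4) + 5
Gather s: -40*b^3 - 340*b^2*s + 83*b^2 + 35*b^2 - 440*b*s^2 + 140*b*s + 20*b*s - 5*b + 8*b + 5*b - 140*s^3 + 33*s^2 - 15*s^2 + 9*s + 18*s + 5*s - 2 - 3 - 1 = -40*b^3 + 118*b^2 + 8*b - 140*s^3 + s^2*(18 - 440*b) + s*(-340*b^2 + 160*b + 32) - 6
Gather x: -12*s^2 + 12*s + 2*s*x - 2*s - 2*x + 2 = -12*s^2 + 10*s + x*(2*s - 2) + 2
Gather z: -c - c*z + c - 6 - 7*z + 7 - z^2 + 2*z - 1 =-z^2 + z*(-c - 5)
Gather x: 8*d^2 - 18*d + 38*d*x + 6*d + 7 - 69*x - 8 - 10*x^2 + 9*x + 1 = 8*d^2 - 12*d - 10*x^2 + x*(38*d - 60)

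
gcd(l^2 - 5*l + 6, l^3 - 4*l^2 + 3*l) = l - 3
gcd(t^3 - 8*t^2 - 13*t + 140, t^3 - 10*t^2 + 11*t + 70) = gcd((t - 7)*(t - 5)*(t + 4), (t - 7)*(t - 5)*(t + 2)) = t^2 - 12*t + 35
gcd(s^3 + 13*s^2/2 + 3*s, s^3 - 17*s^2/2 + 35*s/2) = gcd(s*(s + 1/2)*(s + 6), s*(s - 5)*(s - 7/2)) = s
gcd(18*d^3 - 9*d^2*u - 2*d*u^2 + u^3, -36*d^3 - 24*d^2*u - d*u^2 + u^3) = 3*d + u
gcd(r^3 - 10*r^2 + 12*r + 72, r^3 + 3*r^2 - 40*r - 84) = r^2 - 4*r - 12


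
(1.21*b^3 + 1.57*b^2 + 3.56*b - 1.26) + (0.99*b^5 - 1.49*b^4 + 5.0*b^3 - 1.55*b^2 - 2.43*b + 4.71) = 0.99*b^5 - 1.49*b^4 + 6.21*b^3 + 0.02*b^2 + 1.13*b + 3.45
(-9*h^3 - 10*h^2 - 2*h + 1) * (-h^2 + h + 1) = 9*h^5 + h^4 - 17*h^3 - 13*h^2 - h + 1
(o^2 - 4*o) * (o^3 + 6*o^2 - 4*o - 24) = o^5 + 2*o^4 - 28*o^3 - 8*o^2 + 96*o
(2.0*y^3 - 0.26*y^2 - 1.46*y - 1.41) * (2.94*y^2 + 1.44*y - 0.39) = 5.88*y^5 + 2.1156*y^4 - 5.4468*y^3 - 6.1464*y^2 - 1.461*y + 0.5499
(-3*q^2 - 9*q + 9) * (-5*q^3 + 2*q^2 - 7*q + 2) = 15*q^5 + 39*q^4 - 42*q^3 + 75*q^2 - 81*q + 18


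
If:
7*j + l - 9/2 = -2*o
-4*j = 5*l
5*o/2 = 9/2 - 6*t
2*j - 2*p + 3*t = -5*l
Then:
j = 24*t/31 + 9/62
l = -96*t/155 - 18/155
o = 9/5 - 12*t/5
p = 45*t/62 - 9/62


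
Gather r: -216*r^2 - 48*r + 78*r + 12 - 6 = -216*r^2 + 30*r + 6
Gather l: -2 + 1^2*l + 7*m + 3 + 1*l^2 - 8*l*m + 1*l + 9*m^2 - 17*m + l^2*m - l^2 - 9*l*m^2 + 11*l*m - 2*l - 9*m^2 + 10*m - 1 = l^2*m + l*(-9*m^2 + 3*m)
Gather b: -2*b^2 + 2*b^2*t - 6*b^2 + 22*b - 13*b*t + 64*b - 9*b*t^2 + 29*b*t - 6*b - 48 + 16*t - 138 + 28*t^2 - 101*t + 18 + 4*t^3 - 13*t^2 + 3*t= b^2*(2*t - 8) + b*(-9*t^2 + 16*t + 80) + 4*t^3 + 15*t^2 - 82*t - 168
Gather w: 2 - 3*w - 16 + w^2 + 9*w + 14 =w^2 + 6*w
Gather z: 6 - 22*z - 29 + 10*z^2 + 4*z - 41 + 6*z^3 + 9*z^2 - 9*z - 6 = 6*z^3 + 19*z^2 - 27*z - 70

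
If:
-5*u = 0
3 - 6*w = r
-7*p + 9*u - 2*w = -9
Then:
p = 9/7 - 2*w/7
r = 3 - 6*w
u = 0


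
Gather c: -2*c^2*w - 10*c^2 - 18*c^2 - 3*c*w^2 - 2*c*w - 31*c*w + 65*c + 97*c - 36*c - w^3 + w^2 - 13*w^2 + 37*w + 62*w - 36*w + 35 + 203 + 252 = c^2*(-2*w - 28) + c*(-3*w^2 - 33*w + 126) - w^3 - 12*w^2 + 63*w + 490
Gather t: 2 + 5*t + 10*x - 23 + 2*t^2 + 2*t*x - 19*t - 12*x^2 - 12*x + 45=2*t^2 + t*(2*x - 14) - 12*x^2 - 2*x + 24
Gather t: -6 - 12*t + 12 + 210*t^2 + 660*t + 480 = 210*t^2 + 648*t + 486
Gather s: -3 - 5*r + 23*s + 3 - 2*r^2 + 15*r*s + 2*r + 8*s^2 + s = -2*r^2 - 3*r + 8*s^2 + s*(15*r + 24)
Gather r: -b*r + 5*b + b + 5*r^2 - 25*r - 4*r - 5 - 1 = 6*b + 5*r^2 + r*(-b - 29) - 6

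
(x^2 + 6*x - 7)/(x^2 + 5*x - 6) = (x + 7)/(x + 6)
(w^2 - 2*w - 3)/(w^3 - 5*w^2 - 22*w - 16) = (w - 3)/(w^2 - 6*w - 16)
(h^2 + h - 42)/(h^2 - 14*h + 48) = (h + 7)/(h - 8)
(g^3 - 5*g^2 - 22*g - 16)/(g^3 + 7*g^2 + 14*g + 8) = (g - 8)/(g + 4)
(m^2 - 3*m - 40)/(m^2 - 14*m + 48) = (m + 5)/(m - 6)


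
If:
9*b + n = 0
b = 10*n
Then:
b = 0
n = 0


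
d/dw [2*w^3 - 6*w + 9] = 6*w^2 - 6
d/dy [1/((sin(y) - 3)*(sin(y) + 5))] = -2*(sin(y) + 1)*cos(y)/((sin(y) - 3)^2*(sin(y) + 5)^2)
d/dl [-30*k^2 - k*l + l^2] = -k + 2*l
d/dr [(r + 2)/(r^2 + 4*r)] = (r*(r + 4) - 2*(r + 2)^2)/(r^2*(r + 4)^2)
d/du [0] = 0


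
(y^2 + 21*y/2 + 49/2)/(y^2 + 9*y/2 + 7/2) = (y + 7)/(y + 1)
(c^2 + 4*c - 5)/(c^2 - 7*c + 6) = (c + 5)/(c - 6)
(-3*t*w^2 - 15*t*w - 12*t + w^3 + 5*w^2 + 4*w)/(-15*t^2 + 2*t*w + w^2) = (w^2 + 5*w + 4)/(5*t + w)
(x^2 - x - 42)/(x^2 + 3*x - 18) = (x - 7)/(x - 3)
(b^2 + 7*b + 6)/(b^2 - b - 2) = (b + 6)/(b - 2)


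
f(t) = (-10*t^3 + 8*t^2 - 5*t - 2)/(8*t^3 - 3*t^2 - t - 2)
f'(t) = (-30*t^2 + 16*t - 5)/(8*t^3 - 3*t^2 - t - 2) + (-24*t^2 + 6*t + 1)*(-10*t^3 + 8*t^2 - 5*t - 2)/(8*t^3 - 3*t^2 - t - 2)^2 = (-34*t^4 + 100*t^3 + 85*t^2 - 44*t + 8)/(64*t^6 - 48*t^5 - 7*t^4 - 26*t^3 + 13*t^2 + 4*t + 4)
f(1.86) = -1.29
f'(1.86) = 0.33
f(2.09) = -1.23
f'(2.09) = 0.18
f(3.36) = -1.16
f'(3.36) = 0.00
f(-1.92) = -1.59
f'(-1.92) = -0.17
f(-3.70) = -1.42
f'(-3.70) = -0.05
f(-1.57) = -1.66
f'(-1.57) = -0.20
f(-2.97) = -1.47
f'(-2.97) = -0.08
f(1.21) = -2.14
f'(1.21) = 4.25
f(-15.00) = -1.29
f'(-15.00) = 0.00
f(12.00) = -1.21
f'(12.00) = 0.00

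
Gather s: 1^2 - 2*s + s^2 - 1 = s^2 - 2*s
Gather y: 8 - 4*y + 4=12 - 4*y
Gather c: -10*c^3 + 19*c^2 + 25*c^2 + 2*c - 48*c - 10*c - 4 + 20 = -10*c^3 + 44*c^2 - 56*c + 16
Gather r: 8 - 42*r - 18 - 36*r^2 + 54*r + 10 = -36*r^2 + 12*r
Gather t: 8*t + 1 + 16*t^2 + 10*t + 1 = 16*t^2 + 18*t + 2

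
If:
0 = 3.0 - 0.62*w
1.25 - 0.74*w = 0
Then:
No Solution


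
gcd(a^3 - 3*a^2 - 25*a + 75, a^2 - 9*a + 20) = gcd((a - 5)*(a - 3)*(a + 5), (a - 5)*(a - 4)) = a - 5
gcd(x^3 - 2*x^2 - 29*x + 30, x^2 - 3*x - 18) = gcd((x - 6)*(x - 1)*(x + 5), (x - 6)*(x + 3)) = x - 6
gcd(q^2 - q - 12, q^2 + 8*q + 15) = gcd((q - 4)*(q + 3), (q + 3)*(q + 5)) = q + 3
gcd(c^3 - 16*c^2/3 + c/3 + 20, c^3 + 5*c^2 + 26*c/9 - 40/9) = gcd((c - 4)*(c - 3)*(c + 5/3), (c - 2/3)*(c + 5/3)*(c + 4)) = c + 5/3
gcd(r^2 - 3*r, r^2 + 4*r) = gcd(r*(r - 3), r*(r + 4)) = r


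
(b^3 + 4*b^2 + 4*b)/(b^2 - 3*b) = (b^2 + 4*b + 4)/(b - 3)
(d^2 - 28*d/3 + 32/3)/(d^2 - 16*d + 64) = (d - 4/3)/(d - 8)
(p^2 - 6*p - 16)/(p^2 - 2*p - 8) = (p - 8)/(p - 4)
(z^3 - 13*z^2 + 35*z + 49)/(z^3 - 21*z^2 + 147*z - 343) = (z + 1)/(z - 7)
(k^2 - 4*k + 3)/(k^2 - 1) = (k - 3)/(k + 1)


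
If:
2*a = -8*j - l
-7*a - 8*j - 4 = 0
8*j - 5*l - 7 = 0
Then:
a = -31/32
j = 89/256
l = -27/32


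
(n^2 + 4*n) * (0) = 0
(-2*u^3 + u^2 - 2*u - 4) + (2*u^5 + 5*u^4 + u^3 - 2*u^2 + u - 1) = 2*u^5 + 5*u^4 - u^3 - u^2 - u - 5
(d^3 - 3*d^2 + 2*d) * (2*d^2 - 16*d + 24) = 2*d^5 - 22*d^4 + 76*d^3 - 104*d^2 + 48*d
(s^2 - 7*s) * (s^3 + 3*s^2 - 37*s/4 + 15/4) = s^5 - 4*s^4 - 121*s^3/4 + 137*s^2/2 - 105*s/4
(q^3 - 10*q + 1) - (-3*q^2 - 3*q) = q^3 + 3*q^2 - 7*q + 1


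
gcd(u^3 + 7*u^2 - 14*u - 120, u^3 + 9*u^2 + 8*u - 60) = u^2 + 11*u + 30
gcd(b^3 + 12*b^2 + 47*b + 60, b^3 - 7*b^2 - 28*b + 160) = b + 5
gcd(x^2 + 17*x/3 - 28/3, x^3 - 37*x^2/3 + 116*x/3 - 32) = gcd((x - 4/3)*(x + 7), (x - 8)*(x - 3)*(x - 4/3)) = x - 4/3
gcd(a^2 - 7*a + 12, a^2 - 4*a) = a - 4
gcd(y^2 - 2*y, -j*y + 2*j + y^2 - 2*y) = y - 2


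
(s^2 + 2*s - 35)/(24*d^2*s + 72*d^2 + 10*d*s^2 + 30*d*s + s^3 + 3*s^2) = (s^2 + 2*s - 35)/(24*d^2*s + 72*d^2 + 10*d*s^2 + 30*d*s + s^3 + 3*s^2)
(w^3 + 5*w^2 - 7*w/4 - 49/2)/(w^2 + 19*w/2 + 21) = (w^2 + 3*w/2 - 7)/(w + 6)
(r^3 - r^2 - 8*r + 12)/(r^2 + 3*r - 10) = (r^2 + r - 6)/(r + 5)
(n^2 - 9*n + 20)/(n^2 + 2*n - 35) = (n - 4)/(n + 7)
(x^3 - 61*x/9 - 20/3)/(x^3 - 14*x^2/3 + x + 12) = (x + 5/3)/(x - 3)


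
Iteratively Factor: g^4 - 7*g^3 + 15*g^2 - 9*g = (g - 3)*(g^3 - 4*g^2 + 3*g) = (g - 3)^2*(g^2 - g) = g*(g - 3)^2*(g - 1)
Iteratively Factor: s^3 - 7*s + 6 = (s + 3)*(s^2 - 3*s + 2) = (s - 1)*(s + 3)*(s - 2)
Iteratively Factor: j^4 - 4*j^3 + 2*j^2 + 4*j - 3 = (j - 1)*(j^3 - 3*j^2 - j + 3) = (j - 1)*(j + 1)*(j^2 - 4*j + 3) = (j - 3)*(j - 1)*(j + 1)*(j - 1)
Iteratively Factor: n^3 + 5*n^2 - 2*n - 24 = (n + 4)*(n^2 + n - 6) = (n - 2)*(n + 4)*(n + 3)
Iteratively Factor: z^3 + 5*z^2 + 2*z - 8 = (z - 1)*(z^2 + 6*z + 8) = (z - 1)*(z + 2)*(z + 4)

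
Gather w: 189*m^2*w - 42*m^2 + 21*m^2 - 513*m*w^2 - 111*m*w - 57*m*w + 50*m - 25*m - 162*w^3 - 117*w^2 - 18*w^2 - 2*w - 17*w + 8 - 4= -21*m^2 + 25*m - 162*w^3 + w^2*(-513*m - 135) + w*(189*m^2 - 168*m - 19) + 4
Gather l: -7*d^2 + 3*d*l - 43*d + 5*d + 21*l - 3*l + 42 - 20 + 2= -7*d^2 - 38*d + l*(3*d + 18) + 24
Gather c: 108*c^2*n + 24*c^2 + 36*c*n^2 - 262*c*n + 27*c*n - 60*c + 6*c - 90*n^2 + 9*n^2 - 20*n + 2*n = c^2*(108*n + 24) + c*(36*n^2 - 235*n - 54) - 81*n^2 - 18*n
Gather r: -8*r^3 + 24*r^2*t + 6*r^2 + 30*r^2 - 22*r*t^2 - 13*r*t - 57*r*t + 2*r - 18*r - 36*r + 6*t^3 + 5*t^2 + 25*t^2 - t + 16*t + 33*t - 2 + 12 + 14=-8*r^3 + r^2*(24*t + 36) + r*(-22*t^2 - 70*t - 52) + 6*t^3 + 30*t^2 + 48*t + 24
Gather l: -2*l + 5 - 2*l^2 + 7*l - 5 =-2*l^2 + 5*l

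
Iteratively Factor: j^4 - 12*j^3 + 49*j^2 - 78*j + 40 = (j - 4)*(j^3 - 8*j^2 + 17*j - 10) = (j - 4)*(j - 2)*(j^2 - 6*j + 5) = (j - 5)*(j - 4)*(j - 2)*(j - 1)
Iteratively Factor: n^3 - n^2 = (n)*(n^2 - n) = n*(n - 1)*(n)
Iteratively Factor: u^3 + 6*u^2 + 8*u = (u)*(u^2 + 6*u + 8) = u*(u + 4)*(u + 2)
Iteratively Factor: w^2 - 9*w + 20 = (w - 4)*(w - 5)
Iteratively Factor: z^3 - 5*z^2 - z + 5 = (z - 1)*(z^2 - 4*z - 5) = (z - 5)*(z - 1)*(z + 1)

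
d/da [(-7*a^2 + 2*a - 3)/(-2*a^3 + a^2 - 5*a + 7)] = (-14*a^4 + 8*a^3 + 15*a^2 - 92*a - 1)/(4*a^6 - 4*a^5 + 21*a^4 - 38*a^3 + 39*a^2 - 70*a + 49)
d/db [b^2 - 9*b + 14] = 2*b - 9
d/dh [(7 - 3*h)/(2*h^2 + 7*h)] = (6*h^2 - 28*h - 49)/(h^2*(4*h^2 + 28*h + 49))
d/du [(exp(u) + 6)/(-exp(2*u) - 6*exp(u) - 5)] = (2*(exp(u) + 3)*(exp(u) + 6) - exp(2*u) - 6*exp(u) - 5)*exp(u)/(exp(2*u) + 6*exp(u) + 5)^2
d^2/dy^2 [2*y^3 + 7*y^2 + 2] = 12*y + 14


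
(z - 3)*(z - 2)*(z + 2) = z^3 - 3*z^2 - 4*z + 12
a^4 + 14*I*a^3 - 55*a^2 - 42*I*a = a*(a + I)*(a + 6*I)*(a + 7*I)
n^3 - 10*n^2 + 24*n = n*(n - 6)*(n - 4)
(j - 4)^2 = j^2 - 8*j + 16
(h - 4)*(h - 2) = h^2 - 6*h + 8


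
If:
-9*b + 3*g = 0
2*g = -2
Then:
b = -1/3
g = -1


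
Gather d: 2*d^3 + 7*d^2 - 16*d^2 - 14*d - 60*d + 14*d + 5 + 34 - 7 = 2*d^3 - 9*d^2 - 60*d + 32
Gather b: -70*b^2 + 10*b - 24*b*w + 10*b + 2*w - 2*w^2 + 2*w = -70*b^2 + b*(20 - 24*w) - 2*w^2 + 4*w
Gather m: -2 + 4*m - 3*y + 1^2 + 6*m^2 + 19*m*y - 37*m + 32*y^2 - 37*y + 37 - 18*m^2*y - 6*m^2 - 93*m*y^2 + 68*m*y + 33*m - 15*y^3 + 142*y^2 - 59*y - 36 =-18*m^2*y + m*(-93*y^2 + 87*y) - 15*y^3 + 174*y^2 - 99*y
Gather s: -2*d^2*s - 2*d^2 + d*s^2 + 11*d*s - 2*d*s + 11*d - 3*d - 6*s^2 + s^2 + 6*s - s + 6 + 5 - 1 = -2*d^2 + 8*d + s^2*(d - 5) + s*(-2*d^2 + 9*d + 5) + 10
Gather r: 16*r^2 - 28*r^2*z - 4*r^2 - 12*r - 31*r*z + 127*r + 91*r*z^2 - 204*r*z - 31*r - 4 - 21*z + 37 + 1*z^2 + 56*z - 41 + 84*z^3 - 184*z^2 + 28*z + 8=r^2*(12 - 28*z) + r*(91*z^2 - 235*z + 84) + 84*z^3 - 183*z^2 + 63*z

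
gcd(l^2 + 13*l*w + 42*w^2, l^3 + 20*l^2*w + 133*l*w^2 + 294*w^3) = l^2 + 13*l*w + 42*w^2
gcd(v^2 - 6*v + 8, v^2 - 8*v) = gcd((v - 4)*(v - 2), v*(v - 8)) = 1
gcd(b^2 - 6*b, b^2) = b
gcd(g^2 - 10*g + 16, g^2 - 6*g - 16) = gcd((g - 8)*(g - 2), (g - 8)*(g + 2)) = g - 8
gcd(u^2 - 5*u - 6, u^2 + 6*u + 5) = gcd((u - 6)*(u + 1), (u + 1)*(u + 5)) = u + 1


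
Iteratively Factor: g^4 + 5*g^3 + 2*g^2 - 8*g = (g - 1)*(g^3 + 6*g^2 + 8*g) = g*(g - 1)*(g^2 + 6*g + 8) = g*(g - 1)*(g + 4)*(g + 2)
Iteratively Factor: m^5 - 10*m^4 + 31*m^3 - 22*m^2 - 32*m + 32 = (m - 4)*(m^4 - 6*m^3 + 7*m^2 + 6*m - 8) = (m - 4)^2*(m^3 - 2*m^2 - m + 2) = (m - 4)^2*(m - 2)*(m^2 - 1) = (m - 4)^2*(m - 2)*(m + 1)*(m - 1)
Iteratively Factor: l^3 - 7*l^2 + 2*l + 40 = (l + 2)*(l^2 - 9*l + 20) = (l - 4)*(l + 2)*(l - 5)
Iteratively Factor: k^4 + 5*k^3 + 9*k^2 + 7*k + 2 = (k + 1)*(k^3 + 4*k^2 + 5*k + 2) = (k + 1)*(k + 2)*(k^2 + 2*k + 1) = (k + 1)^2*(k + 2)*(k + 1)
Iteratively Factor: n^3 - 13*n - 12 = (n - 4)*(n^2 + 4*n + 3) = (n - 4)*(n + 1)*(n + 3)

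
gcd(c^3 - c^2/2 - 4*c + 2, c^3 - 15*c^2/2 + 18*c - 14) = c - 2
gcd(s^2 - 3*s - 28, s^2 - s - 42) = s - 7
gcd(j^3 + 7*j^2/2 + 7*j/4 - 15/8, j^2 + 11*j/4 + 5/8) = j + 5/2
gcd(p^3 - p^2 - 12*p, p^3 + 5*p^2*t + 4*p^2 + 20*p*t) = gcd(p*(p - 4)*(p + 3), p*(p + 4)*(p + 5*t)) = p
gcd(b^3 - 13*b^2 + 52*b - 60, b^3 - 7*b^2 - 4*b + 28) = b - 2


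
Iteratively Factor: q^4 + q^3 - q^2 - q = (q - 1)*(q^3 + 2*q^2 + q) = q*(q - 1)*(q^2 + 2*q + 1) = q*(q - 1)*(q + 1)*(q + 1)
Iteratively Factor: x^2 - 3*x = (x)*(x - 3)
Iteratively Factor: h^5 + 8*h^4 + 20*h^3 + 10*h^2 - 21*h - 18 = (h + 2)*(h^4 + 6*h^3 + 8*h^2 - 6*h - 9) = (h + 2)*(h + 3)*(h^3 + 3*h^2 - h - 3) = (h + 2)*(h + 3)^2*(h^2 - 1) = (h + 1)*(h + 2)*(h + 3)^2*(h - 1)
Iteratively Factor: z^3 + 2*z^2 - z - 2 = (z - 1)*(z^2 + 3*z + 2) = (z - 1)*(z + 2)*(z + 1)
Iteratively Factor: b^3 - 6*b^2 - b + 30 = (b - 5)*(b^2 - b - 6) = (b - 5)*(b - 3)*(b + 2)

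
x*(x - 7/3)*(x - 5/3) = x^3 - 4*x^2 + 35*x/9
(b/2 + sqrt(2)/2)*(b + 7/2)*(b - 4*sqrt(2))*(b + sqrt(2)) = b^4/2 - sqrt(2)*b^3 + 7*b^3/4 - 7*b^2 - 7*sqrt(2)*b^2/2 - 49*b/2 - 4*sqrt(2)*b - 14*sqrt(2)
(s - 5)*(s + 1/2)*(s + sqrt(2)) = s^3 - 9*s^2/2 + sqrt(2)*s^2 - 9*sqrt(2)*s/2 - 5*s/2 - 5*sqrt(2)/2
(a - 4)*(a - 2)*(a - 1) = a^3 - 7*a^2 + 14*a - 8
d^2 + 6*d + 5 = (d + 1)*(d + 5)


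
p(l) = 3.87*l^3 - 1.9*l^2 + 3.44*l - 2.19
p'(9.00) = 909.65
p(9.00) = 2696.10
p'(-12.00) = 1720.88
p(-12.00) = -7004.43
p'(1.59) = 26.75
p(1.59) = 14.03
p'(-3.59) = 166.71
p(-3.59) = -218.09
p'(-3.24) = 137.63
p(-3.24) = -164.91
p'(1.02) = 11.64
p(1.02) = 3.45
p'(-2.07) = 61.05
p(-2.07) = -51.78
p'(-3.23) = 136.84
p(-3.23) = -163.54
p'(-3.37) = 148.10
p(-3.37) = -183.48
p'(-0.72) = 12.19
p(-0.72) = -7.10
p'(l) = 11.61*l^2 - 3.8*l + 3.44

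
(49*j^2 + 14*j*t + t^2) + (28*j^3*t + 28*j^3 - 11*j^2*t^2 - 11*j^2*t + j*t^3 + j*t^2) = 28*j^3*t + 28*j^3 - 11*j^2*t^2 - 11*j^2*t + 49*j^2 + j*t^3 + j*t^2 + 14*j*t + t^2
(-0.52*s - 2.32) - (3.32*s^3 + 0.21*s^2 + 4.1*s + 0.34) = -3.32*s^3 - 0.21*s^2 - 4.62*s - 2.66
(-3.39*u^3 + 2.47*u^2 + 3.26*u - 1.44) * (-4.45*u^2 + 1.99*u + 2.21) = 15.0855*u^5 - 17.7376*u^4 - 17.0836*u^3 + 18.3541*u^2 + 4.339*u - 3.1824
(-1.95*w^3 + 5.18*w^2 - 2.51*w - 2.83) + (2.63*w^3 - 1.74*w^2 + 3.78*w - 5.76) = 0.68*w^3 + 3.44*w^2 + 1.27*w - 8.59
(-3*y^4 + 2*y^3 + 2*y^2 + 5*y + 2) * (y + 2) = -3*y^5 - 4*y^4 + 6*y^3 + 9*y^2 + 12*y + 4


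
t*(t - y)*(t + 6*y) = t^3 + 5*t^2*y - 6*t*y^2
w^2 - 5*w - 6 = (w - 6)*(w + 1)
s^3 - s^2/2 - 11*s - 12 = (s - 4)*(s + 3/2)*(s + 2)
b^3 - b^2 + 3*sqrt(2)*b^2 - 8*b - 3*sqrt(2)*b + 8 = (b - 1)*(b - sqrt(2))*(b + 4*sqrt(2))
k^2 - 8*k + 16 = (k - 4)^2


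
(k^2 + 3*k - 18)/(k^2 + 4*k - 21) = (k + 6)/(k + 7)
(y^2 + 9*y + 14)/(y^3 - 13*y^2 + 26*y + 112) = (y + 7)/(y^2 - 15*y + 56)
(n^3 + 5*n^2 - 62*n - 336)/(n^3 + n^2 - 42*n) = (n^2 - 2*n - 48)/(n*(n - 6))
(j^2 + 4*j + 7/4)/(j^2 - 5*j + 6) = (j^2 + 4*j + 7/4)/(j^2 - 5*j + 6)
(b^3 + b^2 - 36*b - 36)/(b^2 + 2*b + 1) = (b^2 - 36)/(b + 1)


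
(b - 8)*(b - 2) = b^2 - 10*b + 16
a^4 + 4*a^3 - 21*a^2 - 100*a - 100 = (a - 5)*(a + 2)^2*(a + 5)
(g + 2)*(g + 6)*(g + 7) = g^3 + 15*g^2 + 68*g + 84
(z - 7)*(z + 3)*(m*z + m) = m*z^3 - 3*m*z^2 - 25*m*z - 21*m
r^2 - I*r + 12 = (r - 4*I)*(r + 3*I)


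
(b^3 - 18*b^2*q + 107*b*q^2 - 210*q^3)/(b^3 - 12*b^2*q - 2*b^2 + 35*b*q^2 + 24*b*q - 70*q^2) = (b - 6*q)/(b - 2)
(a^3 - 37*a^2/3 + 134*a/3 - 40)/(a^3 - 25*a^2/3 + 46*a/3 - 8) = (a - 5)/(a - 1)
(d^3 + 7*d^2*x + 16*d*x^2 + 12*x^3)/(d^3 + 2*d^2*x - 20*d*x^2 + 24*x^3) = (d^3 + 7*d^2*x + 16*d*x^2 + 12*x^3)/(d^3 + 2*d^2*x - 20*d*x^2 + 24*x^3)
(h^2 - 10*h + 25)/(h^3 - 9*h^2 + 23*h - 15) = (h - 5)/(h^2 - 4*h + 3)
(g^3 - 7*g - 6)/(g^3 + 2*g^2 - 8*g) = (g^3 - 7*g - 6)/(g*(g^2 + 2*g - 8))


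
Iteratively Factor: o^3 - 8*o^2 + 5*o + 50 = (o - 5)*(o^2 - 3*o - 10) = (o - 5)*(o + 2)*(o - 5)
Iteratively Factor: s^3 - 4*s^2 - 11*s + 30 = (s + 3)*(s^2 - 7*s + 10) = (s - 5)*(s + 3)*(s - 2)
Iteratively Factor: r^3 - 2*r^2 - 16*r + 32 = (r + 4)*(r^2 - 6*r + 8) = (r - 4)*(r + 4)*(r - 2)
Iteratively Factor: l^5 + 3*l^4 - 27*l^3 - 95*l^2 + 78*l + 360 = (l + 4)*(l^4 - l^3 - 23*l^2 - 3*l + 90) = (l + 3)*(l + 4)*(l^3 - 4*l^2 - 11*l + 30) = (l + 3)^2*(l + 4)*(l^2 - 7*l + 10) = (l - 5)*(l + 3)^2*(l + 4)*(l - 2)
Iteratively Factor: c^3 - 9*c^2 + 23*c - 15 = (c - 1)*(c^2 - 8*c + 15) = (c - 3)*(c - 1)*(c - 5)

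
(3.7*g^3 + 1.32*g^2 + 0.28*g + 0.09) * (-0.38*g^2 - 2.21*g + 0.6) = -1.406*g^5 - 8.6786*g^4 - 0.8036*g^3 + 0.139*g^2 - 0.0309*g + 0.054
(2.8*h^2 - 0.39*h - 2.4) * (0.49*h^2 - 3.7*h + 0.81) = 1.372*h^4 - 10.5511*h^3 + 2.535*h^2 + 8.5641*h - 1.944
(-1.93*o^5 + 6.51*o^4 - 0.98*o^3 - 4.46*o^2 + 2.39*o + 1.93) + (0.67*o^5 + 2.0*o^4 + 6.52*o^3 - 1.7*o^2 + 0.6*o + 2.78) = -1.26*o^5 + 8.51*o^4 + 5.54*o^3 - 6.16*o^2 + 2.99*o + 4.71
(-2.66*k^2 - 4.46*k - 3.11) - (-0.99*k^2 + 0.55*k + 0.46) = -1.67*k^2 - 5.01*k - 3.57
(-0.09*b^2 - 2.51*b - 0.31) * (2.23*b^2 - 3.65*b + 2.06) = -0.2007*b^4 - 5.2688*b^3 + 8.2848*b^2 - 4.0391*b - 0.6386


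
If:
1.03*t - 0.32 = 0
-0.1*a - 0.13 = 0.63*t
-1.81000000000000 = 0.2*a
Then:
No Solution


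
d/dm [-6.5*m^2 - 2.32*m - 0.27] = -13.0*m - 2.32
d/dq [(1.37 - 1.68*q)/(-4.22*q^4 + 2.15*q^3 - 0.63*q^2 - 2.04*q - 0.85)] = (-21.2688*q^4 + 30.3496*q^3 - 9.8949*q^2 + 1.7262*q + 4.2228)/(17.8084*q^8 - 18.146*q^7 + 9.9397*q^6 + 14.5086*q^5 - 1.2011*q^4 - 1.0846*q^3 + 5.2326*q^2 + 3.468*q + 0.7225)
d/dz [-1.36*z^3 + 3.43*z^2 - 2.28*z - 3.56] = -4.08*z^2 + 6.86*z - 2.28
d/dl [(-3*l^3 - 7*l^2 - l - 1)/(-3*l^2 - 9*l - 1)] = (9*l^4 + 54*l^3 + 69*l^2 + 8*l - 8)/(9*l^4 + 54*l^3 + 87*l^2 + 18*l + 1)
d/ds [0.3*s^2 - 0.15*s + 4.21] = 0.6*s - 0.15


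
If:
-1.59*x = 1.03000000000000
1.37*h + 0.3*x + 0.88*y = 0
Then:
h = 0.141853739154386 - 0.642335766423358*y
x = -0.65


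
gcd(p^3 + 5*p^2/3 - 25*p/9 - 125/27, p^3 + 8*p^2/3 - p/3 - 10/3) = p + 5/3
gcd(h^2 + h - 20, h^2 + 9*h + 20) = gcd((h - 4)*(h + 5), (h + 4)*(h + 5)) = h + 5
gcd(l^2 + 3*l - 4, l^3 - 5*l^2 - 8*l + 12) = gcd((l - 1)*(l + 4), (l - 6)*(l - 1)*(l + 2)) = l - 1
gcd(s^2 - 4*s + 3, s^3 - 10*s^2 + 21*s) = s - 3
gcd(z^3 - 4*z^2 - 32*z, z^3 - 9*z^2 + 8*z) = z^2 - 8*z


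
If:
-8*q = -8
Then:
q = 1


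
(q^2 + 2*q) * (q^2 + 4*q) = q^4 + 6*q^3 + 8*q^2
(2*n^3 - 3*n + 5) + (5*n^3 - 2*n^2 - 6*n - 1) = 7*n^3 - 2*n^2 - 9*n + 4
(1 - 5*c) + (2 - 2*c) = 3 - 7*c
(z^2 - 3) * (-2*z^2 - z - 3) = -2*z^4 - z^3 + 3*z^2 + 3*z + 9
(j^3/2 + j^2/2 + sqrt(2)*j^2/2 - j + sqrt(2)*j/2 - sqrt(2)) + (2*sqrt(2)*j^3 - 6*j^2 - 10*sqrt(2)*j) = j^3/2 + 2*sqrt(2)*j^3 - 11*j^2/2 + sqrt(2)*j^2/2 - 19*sqrt(2)*j/2 - j - sqrt(2)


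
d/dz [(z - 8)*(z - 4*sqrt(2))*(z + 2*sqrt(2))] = 3*z^2 - 16*z - 4*sqrt(2)*z - 16 + 16*sqrt(2)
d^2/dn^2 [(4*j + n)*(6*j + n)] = 2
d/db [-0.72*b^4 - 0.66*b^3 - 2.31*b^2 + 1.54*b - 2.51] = -2.88*b^3 - 1.98*b^2 - 4.62*b + 1.54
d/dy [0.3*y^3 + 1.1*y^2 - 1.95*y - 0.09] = 0.9*y^2 + 2.2*y - 1.95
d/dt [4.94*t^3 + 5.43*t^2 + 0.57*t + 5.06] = 14.82*t^2 + 10.86*t + 0.57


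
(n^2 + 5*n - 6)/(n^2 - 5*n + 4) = (n + 6)/(n - 4)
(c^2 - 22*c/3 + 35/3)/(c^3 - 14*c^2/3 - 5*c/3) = (3*c - 7)/(c*(3*c + 1))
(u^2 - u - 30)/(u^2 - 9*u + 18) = (u + 5)/(u - 3)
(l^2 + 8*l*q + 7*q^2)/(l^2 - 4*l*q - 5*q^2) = (-l - 7*q)/(-l + 5*q)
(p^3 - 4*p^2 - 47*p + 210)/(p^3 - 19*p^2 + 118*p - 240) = (p + 7)/(p - 8)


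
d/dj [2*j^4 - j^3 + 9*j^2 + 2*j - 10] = 8*j^3 - 3*j^2 + 18*j + 2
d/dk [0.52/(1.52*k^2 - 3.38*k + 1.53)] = (1.7576 - 1.5808*k)/(1.52*k^2 - 3.38*k + 1.53)^2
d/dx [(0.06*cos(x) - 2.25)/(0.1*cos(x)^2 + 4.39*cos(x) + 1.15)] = (0.006*cos(x)^2 - 0.45*cos(x) - 9.9465)*sin(x)/(0.01*cos(x)^4 + 0.878*cos(x)^3 + 19.5021*cos(x)^2 + 10.097*cos(x) + 1.3225)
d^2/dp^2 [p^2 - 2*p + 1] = 2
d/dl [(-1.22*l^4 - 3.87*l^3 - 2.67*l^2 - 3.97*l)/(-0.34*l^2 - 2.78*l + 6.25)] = (0.8296*l^5 + 11.4906*l^4 - 8.9828*l^3 - 66.4897*l^2 - 33.375*l - 24.8125)/(0.1156*l^4 + 1.8904*l^3 + 3.4784*l^2 - 34.75*l + 39.0625)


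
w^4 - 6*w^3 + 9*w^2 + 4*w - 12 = (w - 3)*(w - 2)^2*(w + 1)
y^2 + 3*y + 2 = (y + 1)*(y + 2)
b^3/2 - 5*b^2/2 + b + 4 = (b/2 + 1/2)*(b - 4)*(b - 2)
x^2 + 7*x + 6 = (x + 1)*(x + 6)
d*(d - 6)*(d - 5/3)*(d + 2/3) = d^4 - 7*d^3 + 44*d^2/9 + 20*d/3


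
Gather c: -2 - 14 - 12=-28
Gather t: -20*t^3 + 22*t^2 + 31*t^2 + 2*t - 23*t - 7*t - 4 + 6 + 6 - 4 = -20*t^3 + 53*t^2 - 28*t + 4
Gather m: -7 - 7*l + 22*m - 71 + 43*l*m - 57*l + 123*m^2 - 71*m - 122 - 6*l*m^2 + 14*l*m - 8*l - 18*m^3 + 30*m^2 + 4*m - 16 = -72*l - 18*m^3 + m^2*(153 - 6*l) + m*(57*l - 45) - 216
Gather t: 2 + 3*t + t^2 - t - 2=t^2 + 2*t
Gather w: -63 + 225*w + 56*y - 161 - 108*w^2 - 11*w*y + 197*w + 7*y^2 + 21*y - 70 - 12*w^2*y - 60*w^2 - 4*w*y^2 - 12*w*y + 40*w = w^2*(-12*y - 168) + w*(-4*y^2 - 23*y + 462) + 7*y^2 + 77*y - 294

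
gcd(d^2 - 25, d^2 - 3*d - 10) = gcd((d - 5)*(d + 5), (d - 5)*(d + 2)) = d - 5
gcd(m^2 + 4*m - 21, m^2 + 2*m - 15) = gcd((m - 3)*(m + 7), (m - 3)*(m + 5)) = m - 3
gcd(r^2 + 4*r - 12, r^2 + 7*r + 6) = r + 6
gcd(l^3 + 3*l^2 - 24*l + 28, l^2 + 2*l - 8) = l - 2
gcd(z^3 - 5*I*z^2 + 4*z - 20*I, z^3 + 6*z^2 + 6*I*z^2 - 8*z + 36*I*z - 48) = z + 2*I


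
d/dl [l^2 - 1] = 2*l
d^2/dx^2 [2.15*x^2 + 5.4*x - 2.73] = 4.30000000000000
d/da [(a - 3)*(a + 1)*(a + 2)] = 3*a^2 - 7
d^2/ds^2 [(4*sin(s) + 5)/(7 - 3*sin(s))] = 43*(3*sin(s)^2 + 7*sin(s) - 6)/(3*sin(s) - 7)^3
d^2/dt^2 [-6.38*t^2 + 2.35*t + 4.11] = -12.7600000000000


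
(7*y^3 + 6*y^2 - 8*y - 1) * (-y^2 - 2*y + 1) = -7*y^5 - 20*y^4 + 3*y^3 + 23*y^2 - 6*y - 1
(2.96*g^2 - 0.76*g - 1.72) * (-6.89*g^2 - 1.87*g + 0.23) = -20.3944*g^4 - 0.298800000000001*g^3 + 13.9528*g^2 + 3.0416*g - 0.3956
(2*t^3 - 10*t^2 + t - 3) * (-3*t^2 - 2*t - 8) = -6*t^5 + 26*t^4 + t^3 + 87*t^2 - 2*t + 24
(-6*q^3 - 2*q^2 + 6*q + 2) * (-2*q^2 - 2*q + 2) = 12*q^5 + 16*q^4 - 20*q^3 - 20*q^2 + 8*q + 4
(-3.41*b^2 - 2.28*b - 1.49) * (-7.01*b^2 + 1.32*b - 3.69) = 23.9041*b^4 + 11.4816*b^3 + 20.0182*b^2 + 6.4464*b + 5.4981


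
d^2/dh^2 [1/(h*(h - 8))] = 2*(h^2 + h*(h - 8) + (h - 8)^2)/(h^3*(h - 8)^3)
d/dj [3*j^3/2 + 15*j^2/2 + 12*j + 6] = 9*j^2/2 + 15*j + 12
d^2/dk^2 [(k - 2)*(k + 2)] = 2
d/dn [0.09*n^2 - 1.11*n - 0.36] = 0.18*n - 1.11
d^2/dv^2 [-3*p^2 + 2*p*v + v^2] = 2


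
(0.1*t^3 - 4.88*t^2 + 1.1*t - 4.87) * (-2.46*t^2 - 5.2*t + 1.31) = -0.246*t^5 + 11.4848*t^4 + 22.801*t^3 - 0.132600000000001*t^2 + 26.765*t - 6.3797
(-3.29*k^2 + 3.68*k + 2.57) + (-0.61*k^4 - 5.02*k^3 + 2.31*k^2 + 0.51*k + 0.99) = -0.61*k^4 - 5.02*k^3 - 0.98*k^2 + 4.19*k + 3.56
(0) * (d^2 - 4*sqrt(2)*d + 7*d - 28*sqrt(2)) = 0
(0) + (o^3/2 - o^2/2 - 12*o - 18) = o^3/2 - o^2/2 - 12*o - 18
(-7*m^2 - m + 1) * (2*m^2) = -14*m^4 - 2*m^3 + 2*m^2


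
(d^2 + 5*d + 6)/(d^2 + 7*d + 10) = (d + 3)/(d + 5)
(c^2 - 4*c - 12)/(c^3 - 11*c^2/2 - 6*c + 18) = 2/(2*c - 3)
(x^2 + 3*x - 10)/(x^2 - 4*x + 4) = (x + 5)/(x - 2)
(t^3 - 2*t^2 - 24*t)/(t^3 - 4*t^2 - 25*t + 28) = t*(t - 6)/(t^2 - 8*t + 7)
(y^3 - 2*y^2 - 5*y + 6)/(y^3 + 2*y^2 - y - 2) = (y - 3)/(y + 1)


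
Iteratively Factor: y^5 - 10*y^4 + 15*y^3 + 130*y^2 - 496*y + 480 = (y + 4)*(y^4 - 14*y^3 + 71*y^2 - 154*y + 120) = (y - 5)*(y + 4)*(y^3 - 9*y^2 + 26*y - 24) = (y - 5)*(y - 3)*(y + 4)*(y^2 - 6*y + 8) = (y - 5)*(y - 4)*(y - 3)*(y + 4)*(y - 2)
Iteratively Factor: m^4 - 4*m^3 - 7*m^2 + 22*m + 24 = (m + 2)*(m^3 - 6*m^2 + 5*m + 12) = (m - 3)*(m + 2)*(m^2 - 3*m - 4) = (m - 3)*(m + 1)*(m + 2)*(m - 4)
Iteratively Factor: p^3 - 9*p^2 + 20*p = (p)*(p^2 - 9*p + 20) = p*(p - 4)*(p - 5)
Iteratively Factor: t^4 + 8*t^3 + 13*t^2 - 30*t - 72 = (t + 4)*(t^3 + 4*t^2 - 3*t - 18) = (t + 3)*(t + 4)*(t^2 + t - 6) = (t - 2)*(t + 3)*(t + 4)*(t + 3)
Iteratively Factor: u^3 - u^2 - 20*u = (u + 4)*(u^2 - 5*u) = u*(u + 4)*(u - 5)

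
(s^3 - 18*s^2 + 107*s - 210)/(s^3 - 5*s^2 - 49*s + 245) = (s - 6)/(s + 7)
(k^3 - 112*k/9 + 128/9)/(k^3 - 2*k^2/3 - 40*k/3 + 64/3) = (k - 4/3)/(k - 2)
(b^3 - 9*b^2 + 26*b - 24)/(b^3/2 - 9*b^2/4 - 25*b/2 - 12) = 4*(-b^3 + 9*b^2 - 26*b + 24)/(-2*b^3 + 9*b^2 + 50*b + 48)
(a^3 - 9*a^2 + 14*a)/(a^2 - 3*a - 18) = a*(-a^2 + 9*a - 14)/(-a^2 + 3*a + 18)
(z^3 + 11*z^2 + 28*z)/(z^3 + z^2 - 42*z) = (z + 4)/(z - 6)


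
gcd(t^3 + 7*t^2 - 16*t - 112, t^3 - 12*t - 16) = t - 4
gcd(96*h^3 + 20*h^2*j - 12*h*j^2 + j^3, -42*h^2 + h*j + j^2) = 6*h - j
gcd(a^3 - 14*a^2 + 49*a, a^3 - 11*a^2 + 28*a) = a^2 - 7*a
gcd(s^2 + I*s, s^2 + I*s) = s^2 + I*s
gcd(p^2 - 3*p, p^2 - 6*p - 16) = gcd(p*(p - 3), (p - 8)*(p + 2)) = 1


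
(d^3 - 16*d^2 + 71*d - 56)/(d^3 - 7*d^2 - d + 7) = (d - 8)/(d + 1)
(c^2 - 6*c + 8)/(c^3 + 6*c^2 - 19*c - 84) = (c - 2)/(c^2 + 10*c + 21)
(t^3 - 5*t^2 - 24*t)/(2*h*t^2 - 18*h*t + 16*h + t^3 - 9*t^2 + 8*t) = t*(t + 3)/(2*h*t - 2*h + t^2 - t)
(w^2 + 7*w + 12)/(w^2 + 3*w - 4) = (w + 3)/(w - 1)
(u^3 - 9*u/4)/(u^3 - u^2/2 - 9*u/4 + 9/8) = 2*u/(2*u - 1)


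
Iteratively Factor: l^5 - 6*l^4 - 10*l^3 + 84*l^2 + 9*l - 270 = (l - 3)*(l^4 - 3*l^3 - 19*l^2 + 27*l + 90) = (l - 3)*(l + 3)*(l^3 - 6*l^2 - l + 30) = (l - 3)^2*(l + 3)*(l^2 - 3*l - 10) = (l - 3)^2*(l + 2)*(l + 3)*(l - 5)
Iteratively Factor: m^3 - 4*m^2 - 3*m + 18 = (m - 3)*(m^2 - m - 6) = (m - 3)^2*(m + 2)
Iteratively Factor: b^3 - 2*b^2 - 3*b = (b + 1)*(b^2 - 3*b) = (b - 3)*(b + 1)*(b)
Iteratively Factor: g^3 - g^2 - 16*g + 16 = (g + 4)*(g^2 - 5*g + 4) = (g - 4)*(g + 4)*(g - 1)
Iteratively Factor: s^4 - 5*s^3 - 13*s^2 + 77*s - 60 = (s - 1)*(s^3 - 4*s^2 - 17*s + 60) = (s - 3)*(s - 1)*(s^2 - s - 20) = (s - 3)*(s - 1)*(s + 4)*(s - 5)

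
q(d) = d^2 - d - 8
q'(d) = 2*d - 1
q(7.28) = 37.72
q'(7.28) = 13.56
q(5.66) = 18.38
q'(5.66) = 10.32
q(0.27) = -8.20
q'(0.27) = -0.46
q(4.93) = 11.37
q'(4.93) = 8.86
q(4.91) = 11.20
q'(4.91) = 8.82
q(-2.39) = 0.10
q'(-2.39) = -5.78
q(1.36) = -7.51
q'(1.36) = 1.72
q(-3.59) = 8.48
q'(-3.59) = -8.18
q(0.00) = -8.00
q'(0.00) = -1.00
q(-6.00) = 34.00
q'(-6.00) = -13.00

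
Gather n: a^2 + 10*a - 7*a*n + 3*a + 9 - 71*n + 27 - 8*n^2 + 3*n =a^2 + 13*a - 8*n^2 + n*(-7*a - 68) + 36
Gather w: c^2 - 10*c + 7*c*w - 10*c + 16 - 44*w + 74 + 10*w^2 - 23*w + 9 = c^2 - 20*c + 10*w^2 + w*(7*c - 67) + 99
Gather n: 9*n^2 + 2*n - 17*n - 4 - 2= 9*n^2 - 15*n - 6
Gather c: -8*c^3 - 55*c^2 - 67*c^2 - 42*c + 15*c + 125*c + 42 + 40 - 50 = -8*c^3 - 122*c^2 + 98*c + 32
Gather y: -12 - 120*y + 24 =12 - 120*y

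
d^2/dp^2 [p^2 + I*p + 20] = 2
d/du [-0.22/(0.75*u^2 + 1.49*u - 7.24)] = (0.33*u + 0.3278)/(0.75*u^2 + 1.49*u - 7.24)^2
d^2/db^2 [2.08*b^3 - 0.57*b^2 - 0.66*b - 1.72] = 12.48*b - 1.14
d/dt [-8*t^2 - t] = -16*t - 1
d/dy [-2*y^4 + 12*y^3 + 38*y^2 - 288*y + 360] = -8*y^3 + 36*y^2 + 76*y - 288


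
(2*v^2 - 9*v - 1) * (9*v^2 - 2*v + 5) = 18*v^4 - 85*v^3 + 19*v^2 - 43*v - 5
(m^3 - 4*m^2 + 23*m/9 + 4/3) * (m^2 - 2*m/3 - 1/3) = m^5 - 14*m^4/3 + 44*m^3/9 + 26*m^2/27 - 47*m/27 - 4/9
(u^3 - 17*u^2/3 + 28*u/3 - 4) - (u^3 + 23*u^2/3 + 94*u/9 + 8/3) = -40*u^2/3 - 10*u/9 - 20/3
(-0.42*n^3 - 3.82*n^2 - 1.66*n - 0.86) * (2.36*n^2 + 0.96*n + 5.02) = -0.9912*n^5 - 9.4184*n^4 - 9.6932*n^3 - 22.7996*n^2 - 9.1588*n - 4.3172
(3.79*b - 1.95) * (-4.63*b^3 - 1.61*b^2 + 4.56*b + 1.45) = -17.5477*b^4 + 2.9266*b^3 + 20.4219*b^2 - 3.3965*b - 2.8275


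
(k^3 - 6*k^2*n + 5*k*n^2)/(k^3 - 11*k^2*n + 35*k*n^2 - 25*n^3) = k/(k - 5*n)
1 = 1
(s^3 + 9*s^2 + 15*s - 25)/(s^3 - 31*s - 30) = (s^2 + 4*s - 5)/(s^2 - 5*s - 6)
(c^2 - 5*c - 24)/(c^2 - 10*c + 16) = (c + 3)/(c - 2)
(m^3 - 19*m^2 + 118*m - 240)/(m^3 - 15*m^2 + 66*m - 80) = (m - 6)/(m - 2)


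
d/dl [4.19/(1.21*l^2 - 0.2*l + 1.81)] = (0.838 - 10.1398*l)/(1.21*l^2 - 0.2*l + 1.81)^2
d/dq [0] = 0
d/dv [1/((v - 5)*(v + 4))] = (1 - 2*v)/(v^4 - 2*v^3 - 39*v^2 + 40*v + 400)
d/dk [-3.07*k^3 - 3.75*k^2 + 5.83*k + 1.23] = -9.21*k^2 - 7.5*k + 5.83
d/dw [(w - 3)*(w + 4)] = 2*w + 1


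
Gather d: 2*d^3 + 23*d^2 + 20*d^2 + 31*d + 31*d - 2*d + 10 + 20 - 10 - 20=2*d^3 + 43*d^2 + 60*d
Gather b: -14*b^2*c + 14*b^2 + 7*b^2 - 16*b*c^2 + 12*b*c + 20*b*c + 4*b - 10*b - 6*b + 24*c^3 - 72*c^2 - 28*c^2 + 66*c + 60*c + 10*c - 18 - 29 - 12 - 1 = b^2*(21 - 14*c) + b*(-16*c^2 + 32*c - 12) + 24*c^3 - 100*c^2 + 136*c - 60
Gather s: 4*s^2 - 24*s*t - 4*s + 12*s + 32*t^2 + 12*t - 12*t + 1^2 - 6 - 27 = 4*s^2 + s*(8 - 24*t) + 32*t^2 - 32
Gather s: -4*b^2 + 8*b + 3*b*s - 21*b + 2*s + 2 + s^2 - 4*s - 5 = -4*b^2 - 13*b + s^2 + s*(3*b - 2) - 3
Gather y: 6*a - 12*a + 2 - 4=-6*a - 2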